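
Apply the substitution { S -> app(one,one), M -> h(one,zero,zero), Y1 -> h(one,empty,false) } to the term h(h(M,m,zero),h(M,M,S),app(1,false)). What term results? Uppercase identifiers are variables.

h(h(h(one,zero,zero),m,zero),h(h(one,zero,zero),h(one,zero,zero),app(one,one)),app(1,false))

Replace each occurrence of S with app(one,one).
Replace each occurrence of M with h(one,zero,zero).
Result: h(h(h(one,zero,zero),m,zero),h(h(one,zero,zero),h(one,zero,zero),app(one,one)),app(1,false)).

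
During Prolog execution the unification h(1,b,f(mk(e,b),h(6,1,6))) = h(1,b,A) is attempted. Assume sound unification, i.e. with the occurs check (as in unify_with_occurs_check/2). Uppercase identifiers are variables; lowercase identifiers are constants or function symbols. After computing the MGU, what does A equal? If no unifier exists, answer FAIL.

f(mk(e,b),h(6,1,6))

Decompose h/3: 1 = 1,  b = b,  f(mk(e,b),h(6,1,6)) = A.
Delete trivial equation 1 = 1.
Delete trivial equation b = b.
Bind A := f(mk(e,b),h(6,1,6)).
MGU = { A -> f(mk(e,b),h(6,1,6)) }, so A -> f(mk(e,b),h(6,1,6)).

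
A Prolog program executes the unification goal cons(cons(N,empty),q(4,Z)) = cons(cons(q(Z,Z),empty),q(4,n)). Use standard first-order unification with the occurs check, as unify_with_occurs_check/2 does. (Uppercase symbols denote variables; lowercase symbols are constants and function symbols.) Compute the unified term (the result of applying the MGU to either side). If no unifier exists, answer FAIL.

Decompose cons/2: cons(N,empty) = cons(q(Z,Z),empty),  q(4,Z) = q(4,n).
Decompose cons/2: N = q(Z,Z),  empty = empty.
Bind N := q(Z,Z); no other remaining equation mentions N.
Delete trivial equation empty = empty.
Decompose q/2: 4 = 4,  Z = n.
Delete trivial equation 4 = 4.
Bind Z := n. Substituting into the earlier binding gives N := q(n,n).
Applying the MGU to either side gives cons(cons(q(n,n),empty),q(4,n)).

cons(cons(q(n,n),empty),q(4,n))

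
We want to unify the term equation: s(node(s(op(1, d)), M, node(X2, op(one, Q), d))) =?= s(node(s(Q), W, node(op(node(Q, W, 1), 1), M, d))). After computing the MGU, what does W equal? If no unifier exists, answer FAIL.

Decompose s/1: node(s(op(1, d)), M, node(X2, op(one, Q), d)) =?= node(s(Q), W, node(op(node(Q, W, 1), 1), M, d)).
Decompose node/3: s(op(1, d)) =?= s(Q),  M =?= W,  node(X2, op(one, Q), d) =?= node(op(node(Q, W, 1), 1), M, d).
Decompose s/1: op(1, d) =?= Q.
Bind Q := op(1, d); substituting into the one remaining equation that mentions Q gives: node(X2, op(one, op(1, d)), d) =?= node(op(node(op(1, d), W, 1), 1), M, d).
Bind M := W; substituting into the remaining equation gives: node(X2, op(one, op(1, d)), d) =?= node(op(node(op(1, d), W, 1), 1), W, d).
Decompose node/3: X2 =?= op(node(op(1, d), W, 1), 1),  op(one, op(1, d)) =?= W,  d =?= d.
Bind X2 := op(node(op(1, d), W, 1), 1); no other remaining equation mentions X2.
Bind W := op(one, op(1, d)); no other remaining equation mentions W. Substituting into the earlier bindings gives M := op(one, op(1, d)), X2 := op(node(op(1, d), op(one, op(1, d)), 1), 1).
Delete trivial equation d =?= d.
MGU = { Q -> op(1, d), M -> op(one, op(1, d)), X2 -> op(node(op(1, d), op(one, op(1, d)), 1), 1), W -> op(one, op(1, d)) }, so W -> op(one, op(1, d)).

op(one, op(1, d))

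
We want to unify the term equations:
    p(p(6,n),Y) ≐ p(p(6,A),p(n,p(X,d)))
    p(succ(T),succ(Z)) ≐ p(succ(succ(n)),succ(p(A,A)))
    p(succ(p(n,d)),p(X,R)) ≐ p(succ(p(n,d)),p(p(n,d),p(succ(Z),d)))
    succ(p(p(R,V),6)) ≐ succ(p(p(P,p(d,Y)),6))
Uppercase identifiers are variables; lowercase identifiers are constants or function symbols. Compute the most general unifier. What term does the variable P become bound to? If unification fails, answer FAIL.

p(succ(p(n,n)),d)

Decompose p/2: p(6,n) ≐ p(6,A),  Y ≐ p(n,p(X,d)).
Decompose p/2: 6 ≐ 6,  n ≐ A.
Delete trivial equation 6 ≐ 6.
Bind A := n; substituting into the one remaining equation that mentions A gives: p(succ(T),succ(Z)) ≐ p(succ(succ(n)),succ(p(n,n))).
Bind Y := p(n,p(X,d)); substituting into the one remaining equation that mentions Y gives: succ(p(p(R,V),6)) ≐ succ(p(p(P,p(d,p(n,p(X,d)))),6)).
Decompose p/2: succ(T) ≐ succ(succ(n)),  succ(Z) ≐ succ(p(n,n)).
Decompose succ/1: T ≐ succ(n).
Bind T := succ(n); no other remaining equation mentions T.
Decompose succ/1: Z ≐ p(n,n).
Bind Z := p(n,n); substituting into the one remaining equation that mentions Z gives: p(succ(p(n,d)),p(X,R)) ≐ p(succ(p(n,d)),p(p(n,d),p(succ(p(n,n)),d))).
Decompose p/2: succ(p(n,d)) ≐ succ(p(n,d)),  p(X,R) ≐ p(p(n,d),p(succ(p(n,n)),d)).
Delete trivial equation succ(p(n,d)) ≐ succ(p(n,d)).
Decompose p/2: X ≐ p(n,d),  R ≐ p(succ(p(n,n)),d).
Bind X := p(n,d); substituting into the one remaining equation that mentions X gives: succ(p(p(R,V),6)) ≐ succ(p(p(P,p(d,p(n,p(p(n,d),d)))),6)). Substituting into the earlier binding gives Y := p(n,p(p(n,d),d)).
Bind R := p(succ(p(n,n)),d); substituting into the remaining equation gives: succ(p(p(p(succ(p(n,n)),d),V),6)) ≐ succ(p(p(P,p(d,p(n,p(p(n,d),d)))),6)).
Decompose succ/1: p(p(p(succ(p(n,n)),d),V),6) ≐ p(p(P,p(d,p(n,p(p(n,d),d)))),6).
Decompose p/2: p(p(succ(p(n,n)),d),V) ≐ p(P,p(d,p(n,p(p(n,d),d)))),  6 ≐ 6.
Decompose p/2: p(succ(p(n,n)),d) ≐ P,  V ≐ p(d,p(n,p(p(n,d),d))).
Bind P := p(succ(p(n,n)),d); no other remaining equation mentions P.
Bind V := p(d,p(n,p(p(n,d),d))); no other remaining equation mentions V.
Delete trivial equation 6 ≐ 6.
MGU = { A := n, Y := p(n,p(p(n,d),d)), T := succ(n), Z := p(n,n), X := p(n,d), R := p(succ(p(n,n)),d), P := p(succ(p(n,n)),d), V := p(d,p(n,p(p(n,d),d))) }, so P := p(succ(p(n,n)),d).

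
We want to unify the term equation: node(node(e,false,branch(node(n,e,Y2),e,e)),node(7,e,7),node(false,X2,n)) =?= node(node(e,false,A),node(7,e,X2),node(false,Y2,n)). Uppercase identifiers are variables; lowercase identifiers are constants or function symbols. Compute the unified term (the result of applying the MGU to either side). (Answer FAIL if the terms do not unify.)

node(node(e,false,branch(node(n,e,7),e,e)),node(7,e,7),node(false,7,n))

Decompose node/3: node(e,false,branch(node(n,e,Y2),e,e)) =?= node(e,false,A),  node(7,e,7) =?= node(7,e,X2),  node(false,X2,n) =?= node(false,Y2,n).
Decompose node/3: e =?= e,  false =?= false,  branch(node(n,e,Y2),e,e) =?= A.
Delete trivial equation e =?= e.
Delete trivial equation false =?= false.
Bind A := branch(node(n,e,Y2),e,e); no other remaining equation mentions A.
Decompose node/3: 7 =?= 7,  e =?= e,  7 =?= X2.
Delete trivial equation 7 =?= 7.
Delete trivial equation e =?= e.
Bind X2 := 7; substituting into the remaining equation gives: node(false,7,n) =?= node(false,Y2,n).
Decompose node/3: false =?= false,  7 =?= Y2,  n =?= n.
Delete trivial equation false =?= false.
Bind Y2 := 7; no other remaining equation mentions Y2. Substituting into the earlier binding gives A := branch(node(n,e,7),e,e).
Delete trivial equation n =?= n.
Applying the MGU to either side gives node(node(e,false,branch(node(n,e,7),e,e)),node(7,e,7),node(false,7,n)).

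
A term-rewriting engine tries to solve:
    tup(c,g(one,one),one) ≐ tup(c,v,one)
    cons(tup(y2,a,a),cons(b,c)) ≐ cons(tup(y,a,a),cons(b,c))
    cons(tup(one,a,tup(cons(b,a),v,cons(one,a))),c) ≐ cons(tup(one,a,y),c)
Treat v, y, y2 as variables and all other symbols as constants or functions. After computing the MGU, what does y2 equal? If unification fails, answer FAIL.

tup(cons(b,a),g(one,one),cons(one,a))

Decompose tup/3: c ≐ c,  g(one,one) ≐ v,  one ≐ one.
Delete trivial equation c ≐ c.
Bind v := g(one,one); substituting into the one remaining equation that mentions v gives: cons(tup(one,a,tup(cons(b,a),g(one,one),cons(one,a))),c) ≐ cons(tup(one,a,y),c).
Delete trivial equation one ≐ one.
Decompose cons/2: tup(y2,a,a) ≐ tup(y,a,a),  cons(b,c) ≐ cons(b,c).
Decompose tup/3: y2 ≐ y,  a ≐ a,  a ≐ a.
Bind y2 := y; no other remaining equation mentions y2.
Delete trivial equation a ≐ a.
Delete trivial equation a ≐ a.
Delete trivial equation cons(b,c) ≐ cons(b,c).
Decompose cons/2: tup(one,a,tup(cons(b,a),g(one,one),cons(one,a))) ≐ tup(one,a,y),  c ≐ c.
Decompose tup/3: one ≐ one,  a ≐ a,  tup(cons(b,a),g(one,one),cons(one,a)) ≐ y.
Delete trivial equation one ≐ one.
Delete trivial equation a ≐ a.
Bind y := tup(cons(b,a),g(one,one),cons(one,a)); no other remaining equation mentions y. Substituting into the earlier binding gives y2 := tup(cons(b,a),g(one,one),cons(one,a)).
Delete trivial equation c ≐ c.
MGU = { v -> g(one,one), y2 -> tup(cons(b,a),g(one,one),cons(one,a)), y -> tup(cons(b,a),g(one,one),cons(one,a)) }, so y2 -> tup(cons(b,a),g(one,one),cons(one,a)).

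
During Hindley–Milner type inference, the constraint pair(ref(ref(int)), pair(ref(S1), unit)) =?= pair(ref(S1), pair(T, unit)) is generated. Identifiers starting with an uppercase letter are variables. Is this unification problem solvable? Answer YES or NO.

YES

Decompose pair/2: ref(ref(int)) =?= ref(S1),  pair(ref(S1), unit) =?= pair(T, unit).
Decompose ref/1: ref(int) =?= S1.
Bind S1 := ref(int); substituting into the remaining equation gives: pair(ref(ref(int)), unit) =?= pair(T, unit).
Decompose pair/2: ref(ref(int)) =?= T,  unit =?= unit.
Bind T := ref(ref(int)); no other remaining equation mentions T.
Delete trivial equation unit =?= unit.
No equations remain and no clash or occurs-check failure arose, so a unifier exists.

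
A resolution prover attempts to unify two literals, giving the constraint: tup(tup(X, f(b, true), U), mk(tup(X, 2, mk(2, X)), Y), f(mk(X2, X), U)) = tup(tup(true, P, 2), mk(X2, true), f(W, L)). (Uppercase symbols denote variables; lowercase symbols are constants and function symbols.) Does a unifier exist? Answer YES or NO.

Decompose tup/3: tup(X, f(b, true), U) = tup(true, P, 2),  mk(tup(X, 2, mk(2, X)), Y) = mk(X2, true),  f(mk(X2, X), U) = f(W, L).
Decompose tup/3: X = true,  f(b, true) = P,  U = 2.
Bind X := true; substituting into the 2 remaining equations that mention X gives: mk(tup(true, 2, mk(2, true)), Y) = mk(X2, true),  f(mk(X2, true), U) = f(W, L).
Bind P := f(b, true); no other remaining equation mentions P.
Bind U := 2; substituting into the one remaining equation that mentions U gives: f(mk(X2, true), 2) = f(W, L).
Decompose mk/2: tup(true, 2, mk(2, true)) = X2,  Y = true.
Bind X2 := tup(true, 2, mk(2, true)); substituting into the one remaining equation that mentions X2 gives: f(mk(tup(true, 2, mk(2, true)), true), 2) = f(W, L).
Bind Y := true; no other remaining equation mentions Y.
Decompose f/2: mk(tup(true, 2, mk(2, true)), true) = W,  2 = L.
Bind W := mk(tup(true, 2, mk(2, true)), true); no other remaining equation mentions W.
Bind L := 2.
No equations remain and no clash or occurs-check failure arose, so a unifier exists.

YES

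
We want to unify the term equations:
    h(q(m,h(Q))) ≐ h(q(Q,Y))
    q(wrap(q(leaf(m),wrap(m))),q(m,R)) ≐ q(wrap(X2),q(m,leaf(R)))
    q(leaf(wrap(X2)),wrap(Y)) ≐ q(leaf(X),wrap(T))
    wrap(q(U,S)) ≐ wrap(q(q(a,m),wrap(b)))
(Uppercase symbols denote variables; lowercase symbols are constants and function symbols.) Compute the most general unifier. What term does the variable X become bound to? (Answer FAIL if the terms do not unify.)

FAIL

Decompose h/1: q(m,h(Q)) ≐ q(Q,Y).
Decompose q/2: m ≐ Q,  h(Q) ≐ Y.
Bind Q := m; substituting into the one remaining equation that mentions Q gives: h(m) ≐ Y.
Bind Y := h(m); substituting into the one remaining equation that mentions Y gives: q(leaf(wrap(X2)),wrap(h(m))) ≐ q(leaf(X),wrap(T)).
Decompose q/2: wrap(q(leaf(m),wrap(m))) ≐ wrap(X2),  q(m,R) ≐ q(m,leaf(R)).
Decompose wrap/1: q(leaf(m),wrap(m)) ≐ X2.
Bind X2 := q(leaf(m),wrap(m)); substituting into the one remaining equation that mentions X2 gives: q(leaf(wrap(q(leaf(m),wrap(m)))),wrap(h(m))) ≐ q(leaf(X),wrap(T)).
Decompose q/2: m ≐ m,  R ≐ leaf(R).
Delete trivial equation m ≐ m.
Occurs check fails: R occurs in leaf(R); the equation R ≐ leaf(R) has no finite solution.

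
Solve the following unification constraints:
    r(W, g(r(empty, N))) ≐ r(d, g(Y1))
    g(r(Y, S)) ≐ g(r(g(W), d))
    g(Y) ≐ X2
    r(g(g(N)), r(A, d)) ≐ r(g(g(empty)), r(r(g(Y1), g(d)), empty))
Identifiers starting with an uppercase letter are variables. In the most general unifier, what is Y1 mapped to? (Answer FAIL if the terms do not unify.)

Decompose r/2: W ≐ d,  g(r(empty, N)) ≐ g(Y1).
Bind W := d; substituting into the one remaining equation that mentions W gives: g(r(Y, S)) ≐ g(r(g(d), d)).
Decompose g/1: r(empty, N) ≐ Y1.
Bind Y1 := r(empty, N); substituting into the one remaining equation that mentions Y1 gives: r(g(g(N)), r(A, d)) ≐ r(g(g(empty)), r(r(g(r(empty, N)), g(d)), empty)).
Decompose g/1: r(Y, S) ≐ r(g(d), d).
Decompose r/2: Y ≐ g(d),  S ≐ d.
Bind Y := g(d); substituting into the one remaining equation that mentions Y gives: g(g(d)) ≐ X2.
Bind S := d; no other remaining equation mentions S.
Bind X2 := g(g(d)); no other remaining equation mentions X2.
Decompose r/2: g(g(N)) ≐ g(g(empty)),  r(A, d) ≐ r(r(g(r(empty, N)), g(d)), empty).
Decompose g/1: g(N) ≐ g(empty).
Decompose g/1: N ≐ empty.
Bind N := empty; substituting into the remaining equation gives: r(A, d) ≐ r(r(g(r(empty, empty)), g(d)), empty). Substituting into the earlier binding gives Y1 := r(empty, empty).
Decompose r/2: A ≐ r(g(r(empty, empty)), g(d)),  d ≐ empty.
Bind A := r(g(r(empty, empty)), g(d)); no other remaining equation mentions A.
Clash: constants d and empty differ; no unifier exists.

FAIL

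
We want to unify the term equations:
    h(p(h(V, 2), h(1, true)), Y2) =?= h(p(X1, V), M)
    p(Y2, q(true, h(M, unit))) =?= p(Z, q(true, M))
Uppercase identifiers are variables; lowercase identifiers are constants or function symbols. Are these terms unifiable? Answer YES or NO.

Decompose h/2: p(h(V, 2), h(1, true)) =?= p(X1, V),  Y2 =?= M.
Decompose p/2: h(V, 2) =?= X1,  h(1, true) =?= V.
Bind X1 := h(V, 2); no other remaining equation mentions X1.
Bind V := h(1, true); no other remaining equation mentions V. Substituting into the earlier binding gives X1 := h(h(1, true), 2).
Bind Y2 := M; substituting into the remaining equation gives: p(M, q(true, h(M, unit))) =?= p(Z, q(true, M)).
Decompose p/2: M =?= Z,  q(true, h(M, unit)) =?= q(true, M).
Bind M := Z; substituting into the remaining equation gives: q(true, h(Z, unit)) =?= q(true, Z). Substituting into the earlier binding gives Y2 := Z.
Decompose q/2: true =?= true,  h(Z, unit) =?= Z.
Delete trivial equation true =?= true.
Occurs check fails: Z occurs in h(Z, unit); the equation Z =?= h(Z, unit) has no finite solution.

NO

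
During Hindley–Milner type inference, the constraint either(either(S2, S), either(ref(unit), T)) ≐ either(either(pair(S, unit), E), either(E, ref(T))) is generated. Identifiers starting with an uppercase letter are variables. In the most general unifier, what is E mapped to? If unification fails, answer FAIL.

Decompose either/2: either(S2, S) ≐ either(pair(S, unit), E),  either(ref(unit), T) ≐ either(E, ref(T)).
Decompose either/2: S2 ≐ pair(S, unit),  S ≐ E.
Bind S2 := pair(S, unit); no other remaining equation mentions S2.
Bind S := E; no other remaining equation mentions S. Substituting into the earlier binding gives S2 := pair(E, unit).
Decompose either/2: ref(unit) ≐ E,  T ≐ ref(T).
Bind E := ref(unit); no other remaining equation mentions E. Substituting into the earlier bindings gives S2 := pair(ref(unit), unit), S := ref(unit).
Occurs check fails: T occurs in ref(T); the equation T ≐ ref(T) has no finite solution.

FAIL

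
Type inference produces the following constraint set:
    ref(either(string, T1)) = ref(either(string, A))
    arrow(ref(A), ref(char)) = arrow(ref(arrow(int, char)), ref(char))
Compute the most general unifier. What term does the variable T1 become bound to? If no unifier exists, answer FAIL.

Decompose ref/1: either(string, T1) = either(string, A).
Decompose either/2: string = string,  T1 = A.
Delete trivial equation string = string.
Bind T1 := A; no other remaining equation mentions T1.
Decompose arrow/2: ref(A) = ref(arrow(int, char)),  ref(char) = ref(char).
Decompose ref/1: A = arrow(int, char).
Bind A := arrow(int, char); no other remaining equation mentions A. Substituting into the earlier binding gives T1 := arrow(int, char).
Delete trivial equation ref(char) = ref(char).
MGU = { T1 := arrow(int, char), A := arrow(int, char) }, so T1 := arrow(int, char).

arrow(int, char)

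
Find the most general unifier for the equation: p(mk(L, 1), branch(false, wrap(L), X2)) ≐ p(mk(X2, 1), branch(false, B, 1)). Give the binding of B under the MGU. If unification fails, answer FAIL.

wrap(1)

Decompose p/2: mk(L, 1) ≐ mk(X2, 1),  branch(false, wrap(L), X2) ≐ branch(false, B, 1).
Decompose mk/2: L ≐ X2,  1 ≐ 1.
Bind L := X2; substituting into the one remaining equation that mentions L gives: branch(false, wrap(X2), X2) ≐ branch(false, B, 1).
Delete trivial equation 1 ≐ 1.
Decompose branch/3: false ≐ false,  wrap(X2) ≐ B,  X2 ≐ 1.
Delete trivial equation false ≐ false.
Bind B := wrap(X2); no other remaining equation mentions B.
Bind X2 := 1. Substituting into the earlier bindings gives L := 1, B := wrap(1).
MGU = { L ↦ 1, B ↦ wrap(1), X2 ↦ 1 }, so B ↦ wrap(1).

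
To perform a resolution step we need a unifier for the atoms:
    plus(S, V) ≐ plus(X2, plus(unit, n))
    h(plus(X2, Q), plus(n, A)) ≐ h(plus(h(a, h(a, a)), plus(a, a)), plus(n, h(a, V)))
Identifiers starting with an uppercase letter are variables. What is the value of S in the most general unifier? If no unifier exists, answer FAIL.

Decompose plus/2: S ≐ X2,  V ≐ plus(unit, n).
Bind S := X2; no other remaining equation mentions S.
Bind V := plus(unit, n); substituting into the remaining equation gives: h(plus(X2, Q), plus(n, A)) ≐ h(plus(h(a, h(a, a)), plus(a, a)), plus(n, h(a, plus(unit, n)))).
Decompose h/2: plus(X2, Q) ≐ plus(h(a, h(a, a)), plus(a, a)),  plus(n, A) ≐ plus(n, h(a, plus(unit, n))).
Decompose plus/2: X2 ≐ h(a, h(a, a)),  Q ≐ plus(a, a).
Bind X2 := h(a, h(a, a)); no other remaining equation mentions X2. Substituting into the earlier binding gives S := h(a, h(a, a)).
Bind Q := plus(a, a); no other remaining equation mentions Q.
Decompose plus/2: n ≐ n,  A ≐ h(a, plus(unit, n)).
Delete trivial equation n ≐ n.
Bind A := h(a, plus(unit, n)).
MGU = { S ↦ h(a, h(a, a)), V ↦ plus(unit, n), X2 ↦ h(a, h(a, a)), Q ↦ plus(a, a), A ↦ h(a, plus(unit, n)) }, so S ↦ h(a, h(a, a)).

h(a, h(a, a))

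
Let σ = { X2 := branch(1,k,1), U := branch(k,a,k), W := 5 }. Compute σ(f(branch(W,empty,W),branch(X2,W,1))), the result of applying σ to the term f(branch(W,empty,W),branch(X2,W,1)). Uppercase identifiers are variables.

Replace each occurrence of X2 with branch(1,k,1).
Replace each occurrence of W with 5.
Result: f(branch(5,empty,5),branch(branch(1,k,1),5,1)).

f(branch(5,empty,5),branch(branch(1,k,1),5,1))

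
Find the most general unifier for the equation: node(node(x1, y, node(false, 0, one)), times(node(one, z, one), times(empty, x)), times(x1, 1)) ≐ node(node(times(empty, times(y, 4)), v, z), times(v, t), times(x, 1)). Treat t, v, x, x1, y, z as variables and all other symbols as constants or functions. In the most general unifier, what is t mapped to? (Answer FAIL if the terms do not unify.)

times(empty, times(empty, times(node(one, node(false, 0, one), one), 4)))

Decompose node/3: node(x1, y, node(false, 0, one)) ≐ node(times(empty, times(y, 4)), v, z),  times(node(one, z, one), times(empty, x)) ≐ times(v, t),  times(x1, 1) ≐ times(x, 1).
Decompose node/3: x1 ≐ times(empty, times(y, 4)),  y ≐ v,  node(false, 0, one) ≐ z.
Bind x1 := times(empty, times(y, 4)); substituting into the one remaining equation that mentions x1 gives: times(times(empty, times(y, 4)), 1) ≐ times(x, 1).
Bind y := v; substituting into the one remaining equation that mentions y gives: times(times(empty, times(v, 4)), 1) ≐ times(x, 1). Substituting into the earlier binding gives x1 := times(empty, times(v, 4)).
Bind z := node(false, 0, one); substituting into the one remaining equation that mentions z gives: times(node(one, node(false, 0, one), one), times(empty, x)) ≐ times(v, t).
Decompose times/2: node(one, node(false, 0, one), one) ≐ v,  times(empty, x) ≐ t.
Bind v := node(one, node(false, 0, one), one); substituting into the one remaining equation that mentions v gives: times(times(empty, times(node(one, node(false, 0, one), one), 4)), 1) ≐ times(x, 1). Substituting into the earlier bindings gives x1 := times(empty, times(node(one, node(false, 0, one), one), 4)), y := node(one, node(false, 0, one), one).
Bind t := times(empty, x); no other remaining equation mentions t.
Decompose times/2: times(empty, times(node(one, node(false, 0, one), one), 4)) ≐ x,  1 ≐ 1.
Bind x := times(empty, times(node(one, node(false, 0, one), one), 4)); no other remaining equation mentions x. Substituting into the earlier binding gives t := times(empty, times(empty, times(node(one, node(false, 0, one), one), 4))).
Delete trivial equation 1 ≐ 1.
MGU = { x1 -> times(empty, times(node(one, node(false, 0, one), one), 4)), y -> node(one, node(false, 0, one), one), z -> node(false, 0, one), v -> node(one, node(false, 0, one), one), t -> times(empty, times(empty, times(node(one, node(false, 0, one), one), 4))), x -> times(empty, times(node(one, node(false, 0, one), one), 4)) }, so t -> times(empty, times(empty, times(node(one, node(false, 0, one), one), 4))).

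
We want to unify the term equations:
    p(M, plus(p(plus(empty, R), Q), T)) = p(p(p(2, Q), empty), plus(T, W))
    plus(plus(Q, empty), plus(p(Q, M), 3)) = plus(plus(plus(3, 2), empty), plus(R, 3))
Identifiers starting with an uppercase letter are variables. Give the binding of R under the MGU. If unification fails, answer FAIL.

p(plus(3, 2), p(p(2, plus(3, 2)), empty))

Decompose p/2: M = p(p(2, Q), empty),  plus(p(plus(empty, R), Q), T) = plus(T, W).
Bind M := p(p(2, Q), empty); substituting into the one remaining equation that mentions M gives: plus(plus(Q, empty), plus(p(Q, p(p(2, Q), empty)), 3)) = plus(plus(plus(3, 2), empty), plus(R, 3)).
Decompose plus/2: p(plus(empty, R), Q) = T,  T = W.
Bind T := p(plus(empty, R), Q); substituting into the one remaining equation that mentions T gives: p(plus(empty, R), Q) = W.
Bind W := p(plus(empty, R), Q); no other remaining equation mentions W.
Decompose plus/2: plus(Q, empty) = plus(plus(3, 2), empty),  plus(p(Q, p(p(2, Q), empty)), 3) = plus(R, 3).
Decompose plus/2: Q = plus(3, 2),  empty = empty.
Bind Q := plus(3, 2); substituting into the one remaining equation that mentions Q gives: plus(p(plus(3, 2), p(p(2, plus(3, 2)), empty)), 3) = plus(R, 3). Substituting into the earlier bindings gives M := p(p(2, plus(3, 2)), empty), T := p(plus(empty, R), plus(3, 2)), W := p(plus(empty, R), plus(3, 2)).
Delete trivial equation empty = empty.
Decompose plus/2: p(plus(3, 2), p(p(2, plus(3, 2)), empty)) = R,  3 = 3.
Bind R := p(plus(3, 2), p(p(2, plus(3, 2)), empty)); no other remaining equation mentions R. Substituting into the earlier bindings gives T := p(plus(empty, p(plus(3, 2), p(p(2, plus(3, 2)), empty))), plus(3, 2)), W := p(plus(empty, p(plus(3, 2), p(p(2, plus(3, 2)), empty))), plus(3, 2)).
Delete trivial equation 3 = 3.
MGU = { M -> p(p(2, plus(3, 2)), empty), T -> p(plus(empty, p(plus(3, 2), p(p(2, plus(3, 2)), empty))), plus(3, 2)), W -> p(plus(empty, p(plus(3, 2), p(p(2, plus(3, 2)), empty))), plus(3, 2)), Q -> plus(3, 2), R -> p(plus(3, 2), p(p(2, plus(3, 2)), empty)) }, so R -> p(plus(3, 2), p(p(2, plus(3, 2)), empty)).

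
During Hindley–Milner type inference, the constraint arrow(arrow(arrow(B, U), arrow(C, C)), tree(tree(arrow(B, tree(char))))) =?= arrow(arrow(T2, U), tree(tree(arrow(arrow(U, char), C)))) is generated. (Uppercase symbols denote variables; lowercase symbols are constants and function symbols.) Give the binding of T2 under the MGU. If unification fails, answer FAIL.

arrow(arrow(arrow(tree(char), tree(char)), char), arrow(tree(char), tree(char)))

Decompose arrow/2: arrow(arrow(B, U), arrow(C, C)) =?= arrow(T2, U),  tree(tree(arrow(B, tree(char)))) =?= tree(tree(arrow(arrow(U, char), C))).
Decompose arrow/2: arrow(B, U) =?= T2,  arrow(C, C) =?= U.
Bind T2 := arrow(B, U); no other remaining equation mentions T2.
Bind U := arrow(C, C); substituting into the remaining equation gives: tree(tree(arrow(B, tree(char)))) =?= tree(tree(arrow(arrow(arrow(C, C), char), C))). Substituting into the earlier binding gives T2 := arrow(B, arrow(C, C)).
Decompose tree/1: tree(arrow(B, tree(char))) =?= tree(arrow(arrow(arrow(C, C), char), C)).
Decompose tree/1: arrow(B, tree(char)) =?= arrow(arrow(arrow(C, C), char), C).
Decompose arrow/2: B =?= arrow(arrow(C, C), char),  tree(char) =?= C.
Bind B := arrow(arrow(C, C), char); no other remaining equation mentions B. Substituting into the earlier binding gives T2 := arrow(arrow(arrow(C, C), char), arrow(C, C)).
Bind C := tree(char). Substituting into the earlier bindings gives T2 := arrow(arrow(arrow(tree(char), tree(char)), char), arrow(tree(char), tree(char))), U := arrow(tree(char), tree(char)), B := arrow(arrow(tree(char), tree(char)), char).
MGU = { T2 -> arrow(arrow(arrow(tree(char), tree(char)), char), arrow(tree(char), tree(char))), U -> arrow(tree(char), tree(char)), B -> arrow(arrow(tree(char), tree(char)), char), C -> tree(char) }, so T2 -> arrow(arrow(arrow(tree(char), tree(char)), char), arrow(tree(char), tree(char))).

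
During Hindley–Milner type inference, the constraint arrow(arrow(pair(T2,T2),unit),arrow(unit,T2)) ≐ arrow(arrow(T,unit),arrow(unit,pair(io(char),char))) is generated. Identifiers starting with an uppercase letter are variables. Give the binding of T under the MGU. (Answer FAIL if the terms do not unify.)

pair(pair(io(char),char),pair(io(char),char))

Decompose arrow/2: arrow(pair(T2,T2),unit) ≐ arrow(T,unit),  arrow(unit,T2) ≐ arrow(unit,pair(io(char),char)).
Decompose arrow/2: pair(T2,T2) ≐ T,  unit ≐ unit.
Bind T := pair(T2,T2); no other remaining equation mentions T.
Delete trivial equation unit ≐ unit.
Decompose arrow/2: unit ≐ unit,  T2 ≐ pair(io(char),char).
Delete trivial equation unit ≐ unit.
Bind T2 := pair(io(char),char). Substituting into the earlier binding gives T := pair(pair(io(char),char),pair(io(char),char)).
MGU = { T ↦ pair(pair(io(char),char),pair(io(char),char)), T2 ↦ pair(io(char),char) }, so T ↦ pair(pair(io(char),char),pair(io(char),char)).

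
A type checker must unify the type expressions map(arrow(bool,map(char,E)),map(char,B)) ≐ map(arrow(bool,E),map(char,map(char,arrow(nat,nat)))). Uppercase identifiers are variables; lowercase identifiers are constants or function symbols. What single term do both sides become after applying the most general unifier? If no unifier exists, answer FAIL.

Decompose map/2: arrow(bool,map(char,E)) ≐ arrow(bool,E),  map(char,B) ≐ map(char,map(char,arrow(nat,nat))).
Decompose arrow/2: bool ≐ bool,  map(char,E) ≐ E.
Delete trivial equation bool ≐ bool.
Occurs check fails: E occurs in map(char,E); the equation E ≐ map(char,E) has no finite solution.

FAIL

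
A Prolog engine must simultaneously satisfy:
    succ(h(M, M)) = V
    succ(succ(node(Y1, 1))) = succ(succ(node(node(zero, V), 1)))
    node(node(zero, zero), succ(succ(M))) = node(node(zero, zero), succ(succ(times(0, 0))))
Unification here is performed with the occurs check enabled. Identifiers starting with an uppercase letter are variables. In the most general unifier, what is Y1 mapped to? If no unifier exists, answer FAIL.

Bind V := succ(h(M, M)); substituting into the one remaining equation that mentions V gives: succ(succ(node(Y1, 1))) = succ(succ(node(node(zero, succ(h(M, M))), 1))).
Decompose succ/1: succ(node(Y1, 1)) = succ(node(node(zero, succ(h(M, M))), 1)).
Decompose succ/1: node(Y1, 1) = node(node(zero, succ(h(M, M))), 1).
Decompose node/2: Y1 = node(zero, succ(h(M, M))),  1 = 1.
Bind Y1 := node(zero, succ(h(M, M))); no other remaining equation mentions Y1.
Delete trivial equation 1 = 1.
Decompose node/2: node(zero, zero) = node(zero, zero),  succ(succ(M)) = succ(succ(times(0, 0))).
Delete trivial equation node(zero, zero) = node(zero, zero).
Decompose succ/1: succ(M) = succ(times(0, 0)).
Decompose succ/1: M = times(0, 0).
Bind M := times(0, 0). Substituting into the earlier bindings gives V := succ(h(times(0, 0), times(0, 0))), Y1 := node(zero, succ(h(times(0, 0), times(0, 0)))).
MGU = { V ↦ succ(h(times(0, 0), times(0, 0))), Y1 ↦ node(zero, succ(h(times(0, 0), times(0, 0)))), M ↦ times(0, 0) }, so Y1 ↦ node(zero, succ(h(times(0, 0), times(0, 0)))).

node(zero, succ(h(times(0, 0), times(0, 0))))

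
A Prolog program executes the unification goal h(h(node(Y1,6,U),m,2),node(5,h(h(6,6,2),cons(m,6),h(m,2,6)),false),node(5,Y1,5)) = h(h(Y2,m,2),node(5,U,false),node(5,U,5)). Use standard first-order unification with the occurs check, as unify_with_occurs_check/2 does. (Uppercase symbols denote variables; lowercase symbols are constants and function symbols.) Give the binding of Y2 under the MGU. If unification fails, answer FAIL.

node(h(h(6,6,2),cons(m,6),h(m,2,6)),6,h(h(6,6,2),cons(m,6),h(m,2,6)))

Decompose h/3: h(node(Y1,6,U),m,2) = h(Y2,m,2),  node(5,h(h(6,6,2),cons(m,6),h(m,2,6)),false) = node(5,U,false),  node(5,Y1,5) = node(5,U,5).
Decompose h/3: node(Y1,6,U) = Y2,  m = m,  2 = 2.
Bind Y2 := node(Y1,6,U); no other remaining equation mentions Y2.
Delete trivial equation m = m.
Delete trivial equation 2 = 2.
Decompose node/3: 5 = 5,  h(h(6,6,2),cons(m,6),h(m,2,6)) = U,  false = false.
Delete trivial equation 5 = 5.
Bind U := h(h(6,6,2),cons(m,6),h(m,2,6)); substituting into the one remaining equation that mentions U gives: node(5,Y1,5) = node(5,h(h(6,6,2),cons(m,6),h(m,2,6)),5). Substituting into the earlier binding gives Y2 := node(Y1,6,h(h(6,6,2),cons(m,6),h(m,2,6))).
Delete trivial equation false = false.
Decompose node/3: 5 = 5,  Y1 = h(h(6,6,2),cons(m,6),h(m,2,6)),  5 = 5.
Delete trivial equation 5 = 5.
Bind Y1 := h(h(6,6,2),cons(m,6),h(m,2,6)); no other remaining equation mentions Y1. Substituting into the earlier binding gives Y2 := node(h(h(6,6,2),cons(m,6),h(m,2,6)),6,h(h(6,6,2),cons(m,6),h(m,2,6))).
Delete trivial equation 5 = 5.
MGU = { Y2 -> node(h(h(6,6,2),cons(m,6),h(m,2,6)),6,h(h(6,6,2),cons(m,6),h(m,2,6))), U -> h(h(6,6,2),cons(m,6),h(m,2,6)), Y1 -> h(h(6,6,2),cons(m,6),h(m,2,6)) }, so Y2 -> node(h(h(6,6,2),cons(m,6),h(m,2,6)),6,h(h(6,6,2),cons(m,6),h(m,2,6))).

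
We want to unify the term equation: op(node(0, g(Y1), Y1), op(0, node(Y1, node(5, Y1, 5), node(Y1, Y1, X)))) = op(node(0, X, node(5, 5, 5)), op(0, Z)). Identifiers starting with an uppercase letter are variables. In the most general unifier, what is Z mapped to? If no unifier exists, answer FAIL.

Decompose op/2: node(0, g(Y1), Y1) = node(0, X, node(5, 5, 5)),  op(0, node(Y1, node(5, Y1, 5), node(Y1, Y1, X))) = op(0, Z).
Decompose node/3: 0 = 0,  g(Y1) = X,  Y1 = node(5, 5, 5).
Delete trivial equation 0 = 0.
Bind X := g(Y1); substituting into the one remaining equation that mentions X gives: op(0, node(Y1, node(5, Y1, 5), node(Y1, Y1, g(Y1)))) = op(0, Z).
Bind Y1 := node(5, 5, 5); substituting into the remaining equation gives: op(0, node(node(5, 5, 5), node(5, node(5, 5, 5), 5), node(node(5, 5, 5), node(5, 5, 5), g(node(5, 5, 5))))) = op(0, Z). Substituting into the earlier binding gives X := g(node(5, 5, 5)).
Decompose op/2: 0 = 0,  node(node(5, 5, 5), node(5, node(5, 5, 5), 5), node(node(5, 5, 5), node(5, 5, 5), g(node(5, 5, 5)))) = Z.
Delete trivial equation 0 = 0.
Bind Z := node(node(5, 5, 5), node(5, node(5, 5, 5), 5), node(node(5, 5, 5), node(5, 5, 5), g(node(5, 5, 5)))).
MGU = { X ↦ g(node(5, 5, 5)), Y1 ↦ node(5, 5, 5), Z ↦ node(node(5, 5, 5), node(5, node(5, 5, 5), 5), node(node(5, 5, 5), node(5, 5, 5), g(node(5, 5, 5)))) }, so Z ↦ node(node(5, 5, 5), node(5, node(5, 5, 5), 5), node(node(5, 5, 5), node(5, 5, 5), g(node(5, 5, 5)))).

node(node(5, 5, 5), node(5, node(5, 5, 5), 5), node(node(5, 5, 5), node(5, 5, 5), g(node(5, 5, 5))))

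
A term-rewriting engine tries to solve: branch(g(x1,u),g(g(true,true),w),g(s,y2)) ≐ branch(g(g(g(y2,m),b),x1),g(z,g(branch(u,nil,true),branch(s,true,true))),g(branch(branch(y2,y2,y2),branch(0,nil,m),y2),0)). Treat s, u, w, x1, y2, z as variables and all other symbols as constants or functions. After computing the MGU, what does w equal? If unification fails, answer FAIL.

g(branch(g(g(0,m),b),nil,true),branch(branch(branch(0,0,0),branch(0,nil,m),0),true,true))

Decompose branch/3: g(x1,u) ≐ g(g(g(y2,m),b),x1),  g(g(true,true),w) ≐ g(z,g(branch(u,nil,true),branch(s,true,true))),  g(s,y2) ≐ g(branch(branch(y2,y2,y2),branch(0,nil,m),y2),0).
Decompose g/2: x1 ≐ g(g(y2,m),b),  u ≐ x1.
Bind x1 := g(g(y2,m),b); substituting into the one remaining equation that mentions x1 gives: u ≐ g(g(y2,m),b).
Bind u := g(g(y2,m),b); substituting into the one remaining equation that mentions u gives: g(g(true,true),w) ≐ g(z,g(branch(g(g(y2,m),b),nil,true),branch(s,true,true))).
Decompose g/2: g(true,true) ≐ z,  w ≐ g(branch(g(g(y2,m),b),nil,true),branch(s,true,true)).
Bind z := g(true,true); no other remaining equation mentions z.
Bind w := g(branch(g(g(y2,m),b),nil,true),branch(s,true,true)); no other remaining equation mentions w.
Decompose g/2: s ≐ branch(branch(y2,y2,y2),branch(0,nil,m),y2),  y2 ≐ 0.
Bind s := branch(branch(y2,y2,y2),branch(0,nil,m),y2); no other remaining equation mentions s. Substituting into the earlier binding gives w := g(branch(g(g(y2,m),b),nil,true),branch(branch(branch(y2,y2,y2),branch(0,nil,m),y2),true,true)).
Bind y2 := 0. Substituting into the earlier bindings gives x1 := g(g(0,m),b), u := g(g(0,m),b), w := g(branch(g(g(0,m),b),nil,true),branch(branch(branch(0,0,0),branch(0,nil,m),0),true,true)), s := branch(branch(0,0,0),branch(0,nil,m),0).
MGU = { x1 := g(g(0,m),b), u := g(g(0,m),b), z := g(true,true), w := g(branch(g(g(0,m),b),nil,true),branch(branch(branch(0,0,0),branch(0,nil,m),0),true,true)), s := branch(branch(0,0,0),branch(0,nil,m),0), y2 := 0 }, so w := g(branch(g(g(0,m),b),nil,true),branch(branch(branch(0,0,0),branch(0,nil,m),0),true,true)).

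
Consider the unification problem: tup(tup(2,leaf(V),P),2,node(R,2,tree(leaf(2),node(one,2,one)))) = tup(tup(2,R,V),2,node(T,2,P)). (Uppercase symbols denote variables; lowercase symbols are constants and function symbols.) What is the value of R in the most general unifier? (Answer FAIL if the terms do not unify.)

Decompose tup/3: tup(2,leaf(V),P) = tup(2,R,V),  2 = 2,  node(R,2,tree(leaf(2),node(one,2,one))) = node(T,2,P).
Decompose tup/3: 2 = 2,  leaf(V) = R,  P = V.
Delete trivial equation 2 = 2.
Bind R := leaf(V); substituting into the one remaining equation that mentions R gives: node(leaf(V),2,tree(leaf(2),node(one,2,one))) = node(T,2,P).
Bind P := V; substituting into the one remaining equation that mentions P gives: node(leaf(V),2,tree(leaf(2),node(one,2,one))) = node(T,2,V).
Delete trivial equation 2 = 2.
Decompose node/3: leaf(V) = T,  2 = 2,  tree(leaf(2),node(one,2,one)) = V.
Bind T := leaf(V); no other remaining equation mentions T.
Delete trivial equation 2 = 2.
Bind V := tree(leaf(2),node(one,2,one)). Substituting into the earlier bindings gives R := leaf(tree(leaf(2),node(one,2,one))), P := tree(leaf(2),node(one,2,one)), T := leaf(tree(leaf(2),node(one,2,one))).
MGU = { R -> leaf(tree(leaf(2),node(one,2,one))), P -> tree(leaf(2),node(one,2,one)), T -> leaf(tree(leaf(2),node(one,2,one))), V -> tree(leaf(2),node(one,2,one)) }, so R -> leaf(tree(leaf(2),node(one,2,one))).

leaf(tree(leaf(2),node(one,2,one)))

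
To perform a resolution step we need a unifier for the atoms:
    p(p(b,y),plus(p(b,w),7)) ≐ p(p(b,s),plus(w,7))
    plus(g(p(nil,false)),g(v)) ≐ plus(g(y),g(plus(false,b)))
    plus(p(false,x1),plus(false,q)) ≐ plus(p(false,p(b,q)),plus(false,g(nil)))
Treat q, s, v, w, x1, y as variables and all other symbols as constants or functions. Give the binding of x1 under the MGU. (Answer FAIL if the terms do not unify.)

FAIL

Decompose p/2: p(b,y) ≐ p(b,s),  plus(p(b,w),7) ≐ plus(w,7).
Decompose p/2: b ≐ b,  y ≐ s.
Delete trivial equation b ≐ b.
Bind y := s; substituting into the one remaining equation that mentions y gives: plus(g(p(nil,false)),g(v)) ≐ plus(g(s),g(plus(false,b))).
Decompose plus/2: p(b,w) ≐ w,  7 ≐ 7.
Occurs check fails: w occurs in p(b,w); the equation w ≐ p(b,w) has no finite solution.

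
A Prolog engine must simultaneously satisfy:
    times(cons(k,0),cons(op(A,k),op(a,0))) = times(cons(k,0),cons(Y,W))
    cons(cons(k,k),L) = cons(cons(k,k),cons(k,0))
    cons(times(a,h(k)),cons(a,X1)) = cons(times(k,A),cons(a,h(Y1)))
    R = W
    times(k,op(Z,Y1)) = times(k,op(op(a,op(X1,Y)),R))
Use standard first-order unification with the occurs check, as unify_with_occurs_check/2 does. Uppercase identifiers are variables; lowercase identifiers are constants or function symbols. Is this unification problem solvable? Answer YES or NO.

Decompose times/2: cons(k,0) = cons(k,0),  cons(op(A,k),op(a,0)) = cons(Y,W).
Delete trivial equation cons(k,0) = cons(k,0).
Decompose cons/2: op(A,k) = Y,  op(a,0) = W.
Bind Y := op(A,k); substituting into the one remaining equation that mentions Y gives: times(k,op(Z,Y1)) = times(k,op(op(a,op(X1,op(A,k))),R)).
Bind W := op(a,0); substituting into the one remaining equation that mentions W gives: R = op(a,0).
Decompose cons/2: cons(k,k) = cons(k,k),  L = cons(k,0).
Delete trivial equation cons(k,k) = cons(k,k).
Bind L := cons(k,0); no other remaining equation mentions L.
Decompose cons/2: times(a,h(k)) = times(k,A),  cons(a,X1) = cons(a,h(Y1)).
Decompose times/2: a = k,  h(k) = A.
Clash: constants a and k differ; no unifier exists.

NO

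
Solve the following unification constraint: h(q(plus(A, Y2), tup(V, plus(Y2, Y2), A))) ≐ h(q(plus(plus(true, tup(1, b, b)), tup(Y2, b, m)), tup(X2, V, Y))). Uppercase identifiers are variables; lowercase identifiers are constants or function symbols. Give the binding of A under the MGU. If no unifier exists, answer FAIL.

FAIL

Decompose h/1: q(plus(A, Y2), tup(V, plus(Y2, Y2), A)) ≐ q(plus(plus(true, tup(1, b, b)), tup(Y2, b, m)), tup(X2, V, Y)).
Decompose q/2: plus(A, Y2) ≐ plus(plus(true, tup(1, b, b)), tup(Y2, b, m)),  tup(V, plus(Y2, Y2), A) ≐ tup(X2, V, Y).
Decompose plus/2: A ≐ plus(true, tup(1, b, b)),  Y2 ≐ tup(Y2, b, m).
Bind A := plus(true, tup(1, b, b)); substituting into the one remaining equation that mentions A gives: tup(V, plus(Y2, Y2), plus(true, tup(1, b, b))) ≐ tup(X2, V, Y).
Occurs check fails: Y2 occurs in tup(Y2, b, m); the equation Y2 ≐ tup(Y2, b, m) has no finite solution.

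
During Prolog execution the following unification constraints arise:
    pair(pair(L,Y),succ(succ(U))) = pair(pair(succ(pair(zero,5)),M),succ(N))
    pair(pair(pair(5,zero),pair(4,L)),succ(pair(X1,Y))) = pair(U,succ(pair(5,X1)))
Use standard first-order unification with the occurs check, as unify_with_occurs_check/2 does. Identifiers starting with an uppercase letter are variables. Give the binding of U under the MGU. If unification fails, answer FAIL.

pair(pair(5,zero),pair(4,succ(pair(zero,5))))

Decompose pair/2: pair(L,Y) = pair(succ(pair(zero,5)),M),  succ(succ(U)) = succ(N).
Decompose pair/2: L = succ(pair(zero,5)),  Y = M.
Bind L := succ(pair(zero,5)); substituting into the one remaining equation that mentions L gives: pair(pair(pair(5,zero),pair(4,succ(pair(zero,5)))),succ(pair(X1,Y))) = pair(U,succ(pair(5,X1))).
Bind Y := M; substituting into the one remaining equation that mentions Y gives: pair(pair(pair(5,zero),pair(4,succ(pair(zero,5)))),succ(pair(X1,M))) = pair(U,succ(pair(5,X1))).
Decompose succ/1: succ(U) = N.
Bind N := succ(U); no other remaining equation mentions N.
Decompose pair/2: pair(pair(5,zero),pair(4,succ(pair(zero,5)))) = U,  succ(pair(X1,M)) = succ(pair(5,X1)).
Bind U := pair(pair(5,zero),pair(4,succ(pair(zero,5)))); no other remaining equation mentions U. Substituting into the earlier binding gives N := succ(pair(pair(5,zero),pair(4,succ(pair(zero,5))))).
Decompose succ/1: pair(X1,M) = pair(5,X1).
Decompose pair/2: X1 = 5,  M = X1.
Bind X1 := 5; substituting into the remaining equation gives: M = 5.
Bind M := 5. Substituting into the earlier binding gives Y := 5.
MGU = { L ↦ succ(pair(zero,5)), Y ↦ 5, N ↦ succ(pair(pair(5,zero),pair(4,succ(pair(zero,5))))), U ↦ pair(pair(5,zero),pair(4,succ(pair(zero,5)))), X1 ↦ 5, M ↦ 5 }, so U ↦ pair(pair(5,zero),pair(4,succ(pair(zero,5)))).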